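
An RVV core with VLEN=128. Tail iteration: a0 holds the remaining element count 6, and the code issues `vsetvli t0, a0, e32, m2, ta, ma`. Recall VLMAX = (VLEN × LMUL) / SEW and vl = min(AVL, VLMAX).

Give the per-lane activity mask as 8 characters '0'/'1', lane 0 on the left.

VLMAX = VLEN×LMUL/SEW = 128×2/32 = 8
vl ← min(6, 8) = 6
bits (lane 0 leftmost): 11111100

predicate = 11111100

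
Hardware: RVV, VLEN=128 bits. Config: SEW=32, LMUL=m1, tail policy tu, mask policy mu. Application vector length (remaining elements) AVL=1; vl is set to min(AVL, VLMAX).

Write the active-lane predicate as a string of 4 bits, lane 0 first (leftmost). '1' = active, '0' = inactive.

predicate = 1000

VLMAX = (128 × 1) / 32 = 4 lanes
AVL=1 ≤ VLMAX=4, so vl = 1
bits (lane 0 leftmost): 1000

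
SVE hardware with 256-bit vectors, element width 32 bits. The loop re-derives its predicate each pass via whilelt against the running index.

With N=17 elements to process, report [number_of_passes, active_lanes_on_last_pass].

[iterations, last_vl] = [3, 1]

256-bit reg / 32-bit elem → 8 lanes
iterations = ceil(17/8) = 3; final-pass vl = 1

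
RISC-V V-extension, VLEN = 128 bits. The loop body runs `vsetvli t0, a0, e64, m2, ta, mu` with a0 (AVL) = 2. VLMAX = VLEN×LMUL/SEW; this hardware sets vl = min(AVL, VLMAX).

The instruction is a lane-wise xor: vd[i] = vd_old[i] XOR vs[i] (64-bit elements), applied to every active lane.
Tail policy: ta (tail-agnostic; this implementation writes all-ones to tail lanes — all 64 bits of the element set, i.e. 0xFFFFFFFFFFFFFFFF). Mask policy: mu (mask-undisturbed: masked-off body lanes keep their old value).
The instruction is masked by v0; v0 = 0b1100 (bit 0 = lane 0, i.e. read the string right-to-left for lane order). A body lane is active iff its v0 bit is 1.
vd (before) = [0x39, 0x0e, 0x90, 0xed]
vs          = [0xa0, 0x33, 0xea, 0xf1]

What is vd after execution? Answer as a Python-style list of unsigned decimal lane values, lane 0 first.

vd = [57, 14, 18446744073709551615, 18446744073709551615]

lanes per group: 128·2/64 = 4
vl ← min(2, 4) = 2
vd[0] mask-off/keep -> 0x39
vd[1] mask-off/keep -> 0x0e
vd[2] tail/ones -> 0xffffffffffffffff
vd[3] tail/ones -> 0xffffffffffffffff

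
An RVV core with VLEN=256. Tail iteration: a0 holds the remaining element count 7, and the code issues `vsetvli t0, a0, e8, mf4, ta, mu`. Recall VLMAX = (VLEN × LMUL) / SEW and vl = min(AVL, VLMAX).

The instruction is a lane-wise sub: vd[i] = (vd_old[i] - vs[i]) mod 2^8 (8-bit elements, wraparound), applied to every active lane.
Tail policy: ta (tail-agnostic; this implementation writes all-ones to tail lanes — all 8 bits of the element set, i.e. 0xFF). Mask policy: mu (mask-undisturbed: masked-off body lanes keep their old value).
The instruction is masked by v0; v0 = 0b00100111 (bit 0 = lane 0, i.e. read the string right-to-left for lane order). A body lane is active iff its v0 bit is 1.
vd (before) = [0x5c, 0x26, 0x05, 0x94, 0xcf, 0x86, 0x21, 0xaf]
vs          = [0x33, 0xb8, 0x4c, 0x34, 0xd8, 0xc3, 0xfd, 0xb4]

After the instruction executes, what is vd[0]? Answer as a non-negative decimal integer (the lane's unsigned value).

vd[0] = 41

VLMAX = (256 × 1/4) / 8 = 8 lanes
vl ← min(7, 8) = 7
vd[0] sub(0x5c,0x33) -> 0x29
vd[1] sub(0x26,0xb8) -> 0x6e
vd[2] sub(0x05,0x4c) -> 0xb9
vd[3] mask-off/keep -> 0x94
vd[4] mask-off/keep -> 0xcf
vd[5] sub(0x86,0xc3) -> 0xc3
vd[6] mask-off/keep -> 0x21
vd[7] tail/ones -> 0xff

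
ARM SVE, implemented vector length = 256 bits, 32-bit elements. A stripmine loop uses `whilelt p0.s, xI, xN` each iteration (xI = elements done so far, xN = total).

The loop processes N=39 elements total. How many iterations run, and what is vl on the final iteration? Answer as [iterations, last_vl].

register lanes = 256/32 = 8
iterations = ceil(39/8) = 5; final-pass vl = 7

[iterations, last_vl] = [5, 7]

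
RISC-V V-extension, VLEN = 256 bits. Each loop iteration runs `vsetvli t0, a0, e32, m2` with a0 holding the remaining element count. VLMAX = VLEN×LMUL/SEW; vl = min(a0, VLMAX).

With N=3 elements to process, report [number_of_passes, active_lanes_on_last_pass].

VLMAX = (256 × 2) / 32 = 16 lanes
3 elements at 16/iter → 1 passes, remainder 3 on the last

[iterations, last_vl] = [1, 3]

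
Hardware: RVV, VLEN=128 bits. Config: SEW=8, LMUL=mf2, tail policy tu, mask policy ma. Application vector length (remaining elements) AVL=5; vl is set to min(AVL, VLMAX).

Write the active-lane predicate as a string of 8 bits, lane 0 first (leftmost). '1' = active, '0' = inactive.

VLMAX = VLEN×LMUL/SEW = 128×1/2/8 = 8
vl ← min(5, 8) = 5
bits (lane 0 leftmost): 11111000

predicate = 11111000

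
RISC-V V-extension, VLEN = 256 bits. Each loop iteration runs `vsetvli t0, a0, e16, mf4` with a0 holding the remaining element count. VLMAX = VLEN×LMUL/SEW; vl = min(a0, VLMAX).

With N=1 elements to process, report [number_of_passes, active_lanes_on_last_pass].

[iterations, last_vl] = [1, 1]

VLMAX = VLEN×LMUL/SEW = 256×1/4/16 = 4
1 elements at 4/iter → 1 passes, remainder 1 on the last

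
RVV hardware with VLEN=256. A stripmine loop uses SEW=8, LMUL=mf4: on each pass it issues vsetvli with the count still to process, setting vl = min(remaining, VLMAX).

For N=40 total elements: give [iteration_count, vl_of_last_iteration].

VLMAX = (256 × 1/4) / 8 = 8 lanes
40 elements at 8/iter → 5 passes, remainder 8 on the last

[iterations, last_vl] = [5, 8]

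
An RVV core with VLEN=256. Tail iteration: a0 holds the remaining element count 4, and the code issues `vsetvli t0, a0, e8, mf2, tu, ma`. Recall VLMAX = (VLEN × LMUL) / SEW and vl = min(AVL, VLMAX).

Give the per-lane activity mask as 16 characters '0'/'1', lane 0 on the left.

predicate = 1111000000000000

VLMAX = (256 × 1/2) / 8 = 16 lanes
vl ← min(4, 16) = 4
bits (lane 0 leftmost): 1111000000000000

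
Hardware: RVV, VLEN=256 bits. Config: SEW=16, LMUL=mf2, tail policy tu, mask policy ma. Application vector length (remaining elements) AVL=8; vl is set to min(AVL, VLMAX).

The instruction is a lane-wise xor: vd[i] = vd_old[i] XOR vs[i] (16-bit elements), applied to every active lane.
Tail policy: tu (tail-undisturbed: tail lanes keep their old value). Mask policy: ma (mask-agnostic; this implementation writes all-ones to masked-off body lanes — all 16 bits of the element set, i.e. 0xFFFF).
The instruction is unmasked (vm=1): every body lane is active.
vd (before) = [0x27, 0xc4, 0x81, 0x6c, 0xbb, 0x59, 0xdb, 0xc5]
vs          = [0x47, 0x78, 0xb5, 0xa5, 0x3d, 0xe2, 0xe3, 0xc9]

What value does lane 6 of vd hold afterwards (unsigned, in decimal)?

vd[6] = 56

lanes per group: 256·1/2/16 = 8
AVL=8 ≤ VLMAX=8, so vl = 8
vd[0] xor(0x27,0x47) -> 0x60
vd[1] xor(0xc4,0x78) -> 0xbc
vd[2] xor(0x81,0xb5) -> 0x34
vd[3] xor(0x6c,0xa5) -> 0xc9
vd[4] xor(0xbb,0x3d) -> 0x86
vd[5] xor(0x59,0xe2) -> 0xbb
vd[6] xor(0xdb,0xe3) -> 0x38
vd[7] xor(0xc5,0xc9) -> 0x0c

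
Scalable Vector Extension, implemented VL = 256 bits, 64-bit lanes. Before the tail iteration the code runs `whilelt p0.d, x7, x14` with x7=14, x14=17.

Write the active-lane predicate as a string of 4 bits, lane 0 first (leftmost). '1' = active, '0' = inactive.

register lanes = 256/64 = 4
whilelt: lane j active iff 14+j < 17 → j < 3 → 3 active
bits (lane 0 leftmost): 1110

predicate = 1110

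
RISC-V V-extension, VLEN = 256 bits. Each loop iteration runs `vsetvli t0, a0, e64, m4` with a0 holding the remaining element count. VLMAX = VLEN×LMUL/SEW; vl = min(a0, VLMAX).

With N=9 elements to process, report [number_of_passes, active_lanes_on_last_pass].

VLMAX = VLEN×LMUL/SEW = 256×4/64 = 16
N=9: ⌈9/16⌉ = 1 iters; last vl = 9 − 0×16 = 9

[iterations, last_vl] = [1, 9]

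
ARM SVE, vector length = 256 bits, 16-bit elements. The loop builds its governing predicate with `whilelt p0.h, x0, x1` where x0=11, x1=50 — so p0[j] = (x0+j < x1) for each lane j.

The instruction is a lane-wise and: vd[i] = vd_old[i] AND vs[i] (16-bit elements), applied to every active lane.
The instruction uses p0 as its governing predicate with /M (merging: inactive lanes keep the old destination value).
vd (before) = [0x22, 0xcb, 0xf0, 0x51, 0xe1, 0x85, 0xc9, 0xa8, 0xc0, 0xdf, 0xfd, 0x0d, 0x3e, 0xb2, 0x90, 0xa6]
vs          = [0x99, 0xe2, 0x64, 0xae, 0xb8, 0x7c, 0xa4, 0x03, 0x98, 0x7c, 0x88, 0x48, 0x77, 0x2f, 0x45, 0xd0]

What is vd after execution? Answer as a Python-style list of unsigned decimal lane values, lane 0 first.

lane count: 256 div 16 = 16
whilelt: lane j active iff 11+j < 50 → j < 39 → 16 active
[0] and(0x22,0x99) = 0x00
[1] and(0xcb,0xe2) = 0xc2
[2] and(0xf0,0x64) = 0x60
[3] and(0x51,0xae) = 0x00
[4] and(0xe1,0xb8) = 0xa0
[5] and(0x85,0x7c) = 0x04
[6] and(0xc9,0xa4) = 0x80
[7] and(0xa8,0x03) = 0x00
[8] and(0xc0,0x98) = 0x80
[9] and(0xdf,0x7c) = 0x5c
[10] and(0xfd,0x88) = 0x88
[11] and(0x0d,0x48) = 0x08
[12] and(0x3e,0x77) = 0x36
[13] and(0xb2,0x2f) = 0x22
[14] and(0x90,0x45) = 0x00
[15] and(0xa6,0xd0) = 0x80

vd = [0, 194, 96, 0, 160, 4, 128, 0, 128, 92, 136, 8, 54, 34, 0, 128]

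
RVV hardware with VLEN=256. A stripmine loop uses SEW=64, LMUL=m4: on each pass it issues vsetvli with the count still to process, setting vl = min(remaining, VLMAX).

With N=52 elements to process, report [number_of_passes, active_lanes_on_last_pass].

[iterations, last_vl] = [4, 4]

VLMAX = VLEN×LMUL/SEW = 256×4/64 = 16
N=52: ⌈52/16⌉ = 4 iters; last vl = 52 − 3×16 = 4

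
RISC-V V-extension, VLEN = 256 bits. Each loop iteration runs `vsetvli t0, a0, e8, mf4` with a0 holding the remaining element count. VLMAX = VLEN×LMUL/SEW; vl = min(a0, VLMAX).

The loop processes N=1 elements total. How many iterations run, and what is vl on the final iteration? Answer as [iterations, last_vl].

[iterations, last_vl] = [1, 1]

VLMAX = VLEN×LMUL/SEW = 256×1/4/8 = 8
N=1: ⌈1/8⌉ = 1 iters; last vl = 1 − 0×8 = 1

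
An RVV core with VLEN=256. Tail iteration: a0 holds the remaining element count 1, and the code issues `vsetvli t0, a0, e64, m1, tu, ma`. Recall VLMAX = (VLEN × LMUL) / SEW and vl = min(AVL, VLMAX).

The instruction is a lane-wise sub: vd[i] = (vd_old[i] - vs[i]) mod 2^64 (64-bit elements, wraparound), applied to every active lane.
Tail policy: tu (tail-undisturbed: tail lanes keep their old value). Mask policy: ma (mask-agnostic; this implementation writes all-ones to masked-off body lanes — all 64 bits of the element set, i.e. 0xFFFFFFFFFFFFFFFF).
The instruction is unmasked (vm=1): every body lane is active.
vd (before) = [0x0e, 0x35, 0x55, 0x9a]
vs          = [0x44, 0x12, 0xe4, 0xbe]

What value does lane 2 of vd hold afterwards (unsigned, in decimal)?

VLMAX = VLEN×LMUL/SEW = 256×1/64 = 4
vl ← min(1, 4) = 1
vd[0] sub(0x0e,0x44) -> 0xffffffffffffffca
vd[1] tail/keep -> 0x35
vd[2] tail/keep -> 0x55
vd[3] tail/keep -> 0x9a

vd[2] = 85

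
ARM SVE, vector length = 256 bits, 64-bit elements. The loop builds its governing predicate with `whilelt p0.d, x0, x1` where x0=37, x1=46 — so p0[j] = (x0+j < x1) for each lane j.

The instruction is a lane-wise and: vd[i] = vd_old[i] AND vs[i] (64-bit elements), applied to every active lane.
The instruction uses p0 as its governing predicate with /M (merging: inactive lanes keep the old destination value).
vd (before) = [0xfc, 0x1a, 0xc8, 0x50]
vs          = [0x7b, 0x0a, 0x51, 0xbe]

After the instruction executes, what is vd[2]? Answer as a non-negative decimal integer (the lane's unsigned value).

lane count: 256 div 64 = 4
active while 37+j < 46, i.e. j ∈ [0,9) capped at 4 ⇒ 4
[0] and(0xfc,0x7b) = 0x78
[1] and(0x1a,0x0a) = 0x0a
[2] and(0xc8,0x51) = 0x40
[3] and(0x50,0xbe) = 0x10

vd[2] = 64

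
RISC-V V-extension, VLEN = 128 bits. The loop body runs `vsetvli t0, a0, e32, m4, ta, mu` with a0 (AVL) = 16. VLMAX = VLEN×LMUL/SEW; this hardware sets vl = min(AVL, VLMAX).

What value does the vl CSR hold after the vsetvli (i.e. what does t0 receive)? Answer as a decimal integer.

vl = 16

VLMAX = VLEN×LMUL/SEW = 128×4/32 = 16
vl ← min(16, 16) = 16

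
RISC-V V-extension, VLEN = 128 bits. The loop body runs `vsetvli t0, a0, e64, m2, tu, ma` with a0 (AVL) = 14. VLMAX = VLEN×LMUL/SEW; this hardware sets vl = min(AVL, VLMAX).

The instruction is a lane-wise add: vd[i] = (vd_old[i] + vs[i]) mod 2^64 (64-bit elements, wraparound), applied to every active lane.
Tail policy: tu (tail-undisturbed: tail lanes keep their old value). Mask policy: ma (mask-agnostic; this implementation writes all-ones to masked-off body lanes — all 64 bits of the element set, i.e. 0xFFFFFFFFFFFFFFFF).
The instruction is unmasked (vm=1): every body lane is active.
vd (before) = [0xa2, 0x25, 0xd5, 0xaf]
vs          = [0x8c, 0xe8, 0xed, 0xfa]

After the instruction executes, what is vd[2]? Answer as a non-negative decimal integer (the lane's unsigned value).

VLMAX = (128 × 2) / 64 = 4 lanes
AVL=14 > VLMAX=4, so vl = 4
vd[0] add(0xa2,0x8c) -> 0x12e
vd[1] add(0x25,0xe8) -> 0x10d
vd[2] add(0xd5,0xed) -> 0x1c2
vd[3] add(0xaf,0xfa) -> 0x1a9

vd[2] = 450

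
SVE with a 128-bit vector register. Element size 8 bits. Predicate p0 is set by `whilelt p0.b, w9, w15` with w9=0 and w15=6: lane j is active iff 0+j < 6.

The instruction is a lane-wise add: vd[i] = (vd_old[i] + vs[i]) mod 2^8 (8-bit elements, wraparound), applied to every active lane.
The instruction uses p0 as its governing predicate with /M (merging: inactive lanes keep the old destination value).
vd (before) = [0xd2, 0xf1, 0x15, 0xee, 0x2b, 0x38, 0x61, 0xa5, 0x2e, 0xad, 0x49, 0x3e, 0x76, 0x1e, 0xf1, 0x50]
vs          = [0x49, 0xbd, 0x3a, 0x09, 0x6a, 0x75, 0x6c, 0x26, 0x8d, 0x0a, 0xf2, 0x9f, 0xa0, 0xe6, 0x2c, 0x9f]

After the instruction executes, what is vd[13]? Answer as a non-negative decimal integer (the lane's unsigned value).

vd[13] = 30

128-bit reg / 8-bit elem → 16 lanes
active while 0+j < 6, i.e. j ∈ [0,6) capped at 16 ⇒ 6
vd[0] add(0xd2,0x49) -> 0x1b
vd[1] add(0xf1,0xbd) -> 0xae
vd[2] add(0x15,0x3a) -> 0x4f
vd[3] add(0xee,0x09) -> 0xf7
vd[4] add(0x2b,0x6a) -> 0x95
vd[5] add(0x38,0x75) -> 0xad
vd[6] tail/keep -> 0x61
vd[7] tail/keep -> 0xa5
vd[8] tail/keep -> 0x2e
vd[9] tail/keep -> 0xad
vd[10] tail/keep -> 0x49
vd[11] tail/keep -> 0x3e
vd[12] tail/keep -> 0x76
vd[13] tail/keep -> 0x1e
vd[14] tail/keep -> 0xf1
vd[15] tail/keep -> 0x50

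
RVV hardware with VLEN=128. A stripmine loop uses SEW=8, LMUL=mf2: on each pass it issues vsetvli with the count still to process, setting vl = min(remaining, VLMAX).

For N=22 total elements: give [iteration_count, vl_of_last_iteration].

[iterations, last_vl] = [3, 6]

VLMAX = VLEN×LMUL/SEW = 128×1/2/8 = 8
iterations = ceil(22/8) = 3; final-pass vl = 6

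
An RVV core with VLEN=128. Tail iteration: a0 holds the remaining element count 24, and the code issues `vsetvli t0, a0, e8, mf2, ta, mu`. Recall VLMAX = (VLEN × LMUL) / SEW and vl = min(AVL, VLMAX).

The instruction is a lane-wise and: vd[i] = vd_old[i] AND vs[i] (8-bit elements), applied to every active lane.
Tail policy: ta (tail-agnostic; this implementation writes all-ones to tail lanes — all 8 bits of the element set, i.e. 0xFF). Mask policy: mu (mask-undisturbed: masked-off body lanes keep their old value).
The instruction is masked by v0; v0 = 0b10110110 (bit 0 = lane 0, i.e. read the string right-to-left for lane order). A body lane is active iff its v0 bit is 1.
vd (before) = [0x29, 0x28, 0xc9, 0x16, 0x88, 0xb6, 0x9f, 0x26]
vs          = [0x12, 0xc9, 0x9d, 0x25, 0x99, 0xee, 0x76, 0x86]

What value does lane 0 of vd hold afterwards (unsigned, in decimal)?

VLMAX = (128 × 1/2) / 8 = 8 lanes
vl = min(AVL, VLMAX) = min(24, 8) = 8
[0] mask-off/keep = 0x29
[1] and(0x28,0xc9) = 0x08
[2] and(0xc9,0x9d) = 0x89
[3] mask-off/keep = 0x16
[4] and(0x88,0x99) = 0x88
[5] and(0xb6,0xee) = 0xa6
[6] mask-off/keep = 0x9f
[7] and(0x26,0x86) = 0x06

vd[0] = 41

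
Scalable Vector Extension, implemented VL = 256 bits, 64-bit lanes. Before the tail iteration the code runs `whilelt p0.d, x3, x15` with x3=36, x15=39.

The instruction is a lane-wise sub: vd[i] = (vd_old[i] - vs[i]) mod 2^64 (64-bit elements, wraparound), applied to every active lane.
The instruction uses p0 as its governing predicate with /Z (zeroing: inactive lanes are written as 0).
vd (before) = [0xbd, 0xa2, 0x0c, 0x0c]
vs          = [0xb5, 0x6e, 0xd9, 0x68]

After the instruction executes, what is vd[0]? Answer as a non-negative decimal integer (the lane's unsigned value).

lane count: 256 div 64 = 4
p0[j] = (36+j < 39); true for j=0..2 → 3 lanes set
[0] sub(0xbd,0xb5) = 0x08
[1] sub(0xa2,0x6e) = 0x34
[2] sub(0x0c,0xd9) = 0xffffffffffffff33
[3] tail/zero = 0x00

vd[0] = 8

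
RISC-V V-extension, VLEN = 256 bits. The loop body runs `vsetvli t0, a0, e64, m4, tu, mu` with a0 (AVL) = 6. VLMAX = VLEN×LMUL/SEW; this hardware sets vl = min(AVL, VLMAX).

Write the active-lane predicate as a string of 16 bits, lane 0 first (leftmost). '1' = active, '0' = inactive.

predicate = 1111110000000000

lanes per group: 256·4/64 = 16
vl ← min(6, 16) = 6
bits (lane 0 leftmost): 1111110000000000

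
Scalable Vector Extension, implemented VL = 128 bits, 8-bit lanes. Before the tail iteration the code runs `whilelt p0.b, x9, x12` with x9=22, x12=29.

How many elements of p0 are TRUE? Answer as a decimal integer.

vl = 7

register lanes = 128/8 = 16
whilelt: lane j active iff 22+j < 29 → j < 7 → 7 active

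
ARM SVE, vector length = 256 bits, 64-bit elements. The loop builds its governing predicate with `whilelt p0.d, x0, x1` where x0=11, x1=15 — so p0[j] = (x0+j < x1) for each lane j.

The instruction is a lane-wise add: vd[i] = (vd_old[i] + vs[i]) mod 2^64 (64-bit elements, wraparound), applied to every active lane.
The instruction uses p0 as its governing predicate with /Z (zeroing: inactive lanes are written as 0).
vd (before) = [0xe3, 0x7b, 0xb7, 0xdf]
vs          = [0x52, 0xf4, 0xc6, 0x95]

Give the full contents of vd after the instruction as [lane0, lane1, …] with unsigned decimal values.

vd = [309, 367, 381, 372]

256-bit reg / 64-bit elem → 4 lanes
p0[j] = (11+j < 15); true for j=0..3 → 4 lanes set
[0] add(0xe3,0x52) = 0x135
[1] add(0x7b,0xf4) = 0x16f
[2] add(0xb7,0xc6) = 0x17d
[3] add(0xdf,0x95) = 0x174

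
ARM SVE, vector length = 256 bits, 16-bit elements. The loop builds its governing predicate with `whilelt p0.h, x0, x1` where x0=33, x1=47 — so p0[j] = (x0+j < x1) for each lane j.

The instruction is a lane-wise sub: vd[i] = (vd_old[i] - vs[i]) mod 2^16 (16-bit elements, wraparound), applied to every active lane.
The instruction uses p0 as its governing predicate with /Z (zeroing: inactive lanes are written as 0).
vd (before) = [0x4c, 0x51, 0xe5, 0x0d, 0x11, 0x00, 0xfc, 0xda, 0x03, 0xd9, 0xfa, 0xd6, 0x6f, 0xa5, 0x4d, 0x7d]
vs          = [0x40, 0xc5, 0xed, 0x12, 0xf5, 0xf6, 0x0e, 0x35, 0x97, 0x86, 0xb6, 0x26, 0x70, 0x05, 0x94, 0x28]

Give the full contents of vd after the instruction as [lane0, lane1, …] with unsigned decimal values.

256-bit reg / 16-bit elem → 16 lanes
whilelt: lane j active iff 33+j < 47 → j < 14 → 14 active
lane  0: sub(0x4c,0x40) ⇒ 0x0c
lane  1: sub(0x51,0xc5) ⇒ 0xff8c
lane  2: sub(0xe5,0xed) ⇒ 0xfff8
lane  3: sub(0x0d,0x12) ⇒ 0xfffb
lane  4: sub(0x11,0xf5) ⇒ 0xff1c
lane  5: sub(0x00,0xf6) ⇒ 0xff0a
lane  6: sub(0xfc,0x0e) ⇒ 0xee
lane  7: sub(0xda,0x35) ⇒ 0xa5
lane  8: sub(0x03,0x97) ⇒ 0xff6c
lane  9: sub(0xd9,0x86) ⇒ 0x53
lane 10: sub(0xfa,0xb6) ⇒ 0x44
lane 11: sub(0xd6,0x26) ⇒ 0xb0
lane 12: sub(0x6f,0x70) ⇒ 0xffff
lane 13: sub(0xa5,0x05) ⇒ 0xa0
lane 14: tail/zero ⇒ 0x00
lane 15: tail/zero ⇒ 0x00

vd = [12, 65420, 65528, 65531, 65308, 65290, 238, 165, 65388, 83, 68, 176, 65535, 160, 0, 0]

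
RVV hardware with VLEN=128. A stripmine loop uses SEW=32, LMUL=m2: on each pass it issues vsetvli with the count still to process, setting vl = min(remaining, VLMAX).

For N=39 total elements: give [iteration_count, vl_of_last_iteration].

VLMAX = VLEN×LMUL/SEW = 128×2/32 = 8
N=39: ⌈39/8⌉ = 5 iters; last vl = 39 − 4×8 = 7

[iterations, last_vl] = [5, 7]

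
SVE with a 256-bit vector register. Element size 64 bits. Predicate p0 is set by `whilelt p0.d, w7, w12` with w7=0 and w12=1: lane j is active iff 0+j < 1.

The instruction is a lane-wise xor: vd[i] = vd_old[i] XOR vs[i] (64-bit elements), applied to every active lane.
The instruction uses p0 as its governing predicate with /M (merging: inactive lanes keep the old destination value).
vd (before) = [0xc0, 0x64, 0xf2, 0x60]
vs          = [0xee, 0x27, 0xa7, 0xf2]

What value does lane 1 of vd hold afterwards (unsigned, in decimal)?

vd[1] = 100

register lanes = 256/64 = 4
p0[j] = (0+j < 1); true for j=0..0 → 1 lanes set
lane  0: xor(0xc0,0xee) ⇒ 0x2e
lane  1: tail/keep ⇒ 0x64
lane  2: tail/keep ⇒ 0xf2
lane  3: tail/keep ⇒ 0x60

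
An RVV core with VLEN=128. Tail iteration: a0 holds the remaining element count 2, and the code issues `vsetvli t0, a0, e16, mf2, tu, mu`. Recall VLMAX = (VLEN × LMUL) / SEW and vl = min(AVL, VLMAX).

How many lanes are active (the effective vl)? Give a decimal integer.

lanes per group: 128·1/2/16 = 4
vl = min(AVL, VLMAX) = min(2, 4) = 2

vl = 2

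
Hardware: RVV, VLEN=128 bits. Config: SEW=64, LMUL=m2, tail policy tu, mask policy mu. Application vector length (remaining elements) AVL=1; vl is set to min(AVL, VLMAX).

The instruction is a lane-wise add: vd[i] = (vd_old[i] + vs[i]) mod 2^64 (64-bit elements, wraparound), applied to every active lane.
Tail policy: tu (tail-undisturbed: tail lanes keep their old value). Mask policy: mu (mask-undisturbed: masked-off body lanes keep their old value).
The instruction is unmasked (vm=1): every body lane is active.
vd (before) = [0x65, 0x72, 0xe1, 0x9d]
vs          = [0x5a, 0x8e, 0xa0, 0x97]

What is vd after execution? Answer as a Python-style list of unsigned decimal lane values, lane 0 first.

VLMAX = VLEN×LMUL/SEW = 128×2/64 = 4
AVL=1 ≤ VLMAX=4, so vl = 1
  i=0: add(0x65,0x5a) → 191
  i=1: tail/keep → 114
  i=2: tail/keep → 225
  i=3: tail/keep → 157

vd = [191, 114, 225, 157]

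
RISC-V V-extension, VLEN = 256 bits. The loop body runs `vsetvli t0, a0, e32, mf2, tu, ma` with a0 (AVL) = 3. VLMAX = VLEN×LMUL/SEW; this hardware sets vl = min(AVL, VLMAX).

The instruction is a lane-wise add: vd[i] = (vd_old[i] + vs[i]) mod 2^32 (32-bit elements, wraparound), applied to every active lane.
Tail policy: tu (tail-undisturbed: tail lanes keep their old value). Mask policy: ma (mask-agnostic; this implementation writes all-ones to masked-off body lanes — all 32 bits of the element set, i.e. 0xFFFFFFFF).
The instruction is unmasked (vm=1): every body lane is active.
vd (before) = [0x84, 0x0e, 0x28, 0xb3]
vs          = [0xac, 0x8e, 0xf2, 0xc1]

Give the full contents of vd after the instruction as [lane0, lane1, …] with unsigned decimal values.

VLMAX = VLEN×LMUL/SEW = 256×1/2/32 = 4
AVL=3 ≤ VLMAX=4, so vl = 3
vd[0] add(0x84,0xac) -> 0x130
vd[1] add(0x0e,0x8e) -> 0x9c
vd[2] add(0x28,0xf2) -> 0x11a
vd[3] tail/keep -> 0xb3

vd = [304, 156, 282, 179]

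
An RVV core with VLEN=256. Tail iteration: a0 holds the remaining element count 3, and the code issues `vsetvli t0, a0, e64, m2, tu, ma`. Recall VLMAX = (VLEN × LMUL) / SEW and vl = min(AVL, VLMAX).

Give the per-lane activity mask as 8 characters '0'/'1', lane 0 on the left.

predicate = 11100000

VLMAX = VLEN×LMUL/SEW = 256×2/64 = 8
vl ← min(3, 8) = 3
bits (lane 0 leftmost): 11100000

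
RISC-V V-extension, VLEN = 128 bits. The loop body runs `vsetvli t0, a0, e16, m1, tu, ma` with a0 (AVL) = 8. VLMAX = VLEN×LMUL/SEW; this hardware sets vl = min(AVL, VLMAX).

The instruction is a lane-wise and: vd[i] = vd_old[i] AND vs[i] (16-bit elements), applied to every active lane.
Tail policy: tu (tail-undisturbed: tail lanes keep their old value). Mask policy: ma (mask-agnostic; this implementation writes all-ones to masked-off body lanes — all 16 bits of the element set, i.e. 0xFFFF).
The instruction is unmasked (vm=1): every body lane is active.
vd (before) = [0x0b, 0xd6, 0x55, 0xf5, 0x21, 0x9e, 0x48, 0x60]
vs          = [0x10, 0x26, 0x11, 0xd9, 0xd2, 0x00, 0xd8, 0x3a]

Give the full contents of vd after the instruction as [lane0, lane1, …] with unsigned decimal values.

vd = [0, 6, 17, 209, 0, 0, 72, 32]

VLMAX = (128 × 1) / 16 = 8 lanes
vl = min(AVL, VLMAX) = min(8, 8) = 8
  i=0: and(0x0b,0x10) → 0
  i=1: and(0xd6,0x26) → 6
  i=2: and(0x55,0x11) → 17
  i=3: and(0xf5,0xd9) → 209
  i=4: and(0x21,0xd2) → 0
  i=5: and(0x9e,0x00) → 0
  i=6: and(0x48,0xd8) → 72
  i=7: and(0x60,0x3a) → 32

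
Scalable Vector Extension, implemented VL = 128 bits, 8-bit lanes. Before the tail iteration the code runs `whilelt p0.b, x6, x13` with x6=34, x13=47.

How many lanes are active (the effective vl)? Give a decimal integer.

register lanes = 128/8 = 16
whilelt: lane j active iff 34+j < 47 → j < 13 → 13 active

vl = 13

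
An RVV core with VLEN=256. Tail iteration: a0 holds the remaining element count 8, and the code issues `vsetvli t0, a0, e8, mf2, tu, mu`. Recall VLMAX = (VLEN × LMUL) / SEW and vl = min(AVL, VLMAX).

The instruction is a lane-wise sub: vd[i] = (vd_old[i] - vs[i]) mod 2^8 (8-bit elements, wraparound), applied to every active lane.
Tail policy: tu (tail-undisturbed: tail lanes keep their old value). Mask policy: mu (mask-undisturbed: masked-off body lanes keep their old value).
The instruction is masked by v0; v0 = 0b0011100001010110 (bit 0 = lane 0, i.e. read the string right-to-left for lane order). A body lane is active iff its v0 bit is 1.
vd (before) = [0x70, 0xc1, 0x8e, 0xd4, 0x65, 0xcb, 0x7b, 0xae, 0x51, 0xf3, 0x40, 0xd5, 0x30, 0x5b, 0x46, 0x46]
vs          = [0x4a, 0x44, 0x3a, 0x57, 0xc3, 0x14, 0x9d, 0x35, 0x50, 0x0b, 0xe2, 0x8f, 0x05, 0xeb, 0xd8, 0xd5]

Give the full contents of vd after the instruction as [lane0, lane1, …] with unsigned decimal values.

vd = [112, 125, 84, 212, 162, 203, 222, 174, 81, 243, 64, 213, 48, 91, 70, 70]

VLMAX = VLEN×LMUL/SEW = 256×1/2/8 = 16
AVL=8 ≤ VLMAX=16, so vl = 8
  i=0: mask-off/keep → 112
  i=1: sub(0xc1,0x44) → 125
  i=2: sub(0x8e,0x3a) → 84
  i=3: mask-off/keep → 212
  i=4: sub(0x65,0xc3) → 162
  i=5: mask-off/keep → 203
  i=6: sub(0x7b,0x9d) → 222
  i=7: mask-off/keep → 174
  i=8: tail/keep → 81
  i=9: tail/keep → 243
  i=10: tail/keep → 64
  i=11: tail/keep → 213
  i=12: tail/keep → 48
  i=13: tail/keep → 91
  i=14: tail/keep → 70
  i=15: tail/keep → 70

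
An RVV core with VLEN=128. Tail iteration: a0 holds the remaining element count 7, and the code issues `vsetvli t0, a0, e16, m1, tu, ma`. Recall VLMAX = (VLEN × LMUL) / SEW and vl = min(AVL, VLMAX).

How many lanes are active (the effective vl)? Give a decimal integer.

VLMAX = VLEN×LMUL/SEW = 128×1/16 = 8
AVL=7 ≤ VLMAX=8, so vl = 7

vl = 7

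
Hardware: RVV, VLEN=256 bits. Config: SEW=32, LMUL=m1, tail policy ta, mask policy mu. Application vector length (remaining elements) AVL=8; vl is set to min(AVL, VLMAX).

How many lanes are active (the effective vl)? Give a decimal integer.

vl = 8

VLMAX = VLEN×LMUL/SEW = 256×1/32 = 8
vl ← min(8, 8) = 8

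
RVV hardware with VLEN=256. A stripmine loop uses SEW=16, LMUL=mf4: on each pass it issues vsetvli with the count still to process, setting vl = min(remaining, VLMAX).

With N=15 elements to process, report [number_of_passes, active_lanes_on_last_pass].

[iterations, last_vl] = [4, 3]

VLMAX = VLEN×LMUL/SEW = 256×1/4/16 = 4
iterations = ceil(15/4) = 4; final-pass vl = 3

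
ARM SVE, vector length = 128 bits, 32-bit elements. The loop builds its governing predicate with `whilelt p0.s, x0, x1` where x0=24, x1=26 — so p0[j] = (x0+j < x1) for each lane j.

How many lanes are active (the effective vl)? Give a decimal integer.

vl = 2

lane count: 128 div 32 = 4
active while 24+j < 26, i.e. j ∈ [0,2) capped at 4 ⇒ 2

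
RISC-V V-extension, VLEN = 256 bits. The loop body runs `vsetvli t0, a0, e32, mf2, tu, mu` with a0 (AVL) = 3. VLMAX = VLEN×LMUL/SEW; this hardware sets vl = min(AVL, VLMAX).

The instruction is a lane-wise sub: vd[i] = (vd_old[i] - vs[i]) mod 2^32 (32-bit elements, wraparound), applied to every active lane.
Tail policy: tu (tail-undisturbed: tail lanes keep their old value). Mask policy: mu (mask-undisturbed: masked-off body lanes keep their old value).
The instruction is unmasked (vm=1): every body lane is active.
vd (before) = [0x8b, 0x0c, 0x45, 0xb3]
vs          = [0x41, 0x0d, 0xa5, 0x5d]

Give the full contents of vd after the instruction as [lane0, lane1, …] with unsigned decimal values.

lanes per group: 256·1/2/32 = 4
vl ← min(3, 4) = 3
lane  0: sub(0x8b,0x41) ⇒ 0x4a
lane  1: sub(0x0c,0x0d) ⇒ 0xffffffff
lane  2: sub(0x45,0xa5) ⇒ 0xffffffa0
lane  3: tail/keep ⇒ 0xb3

vd = [74, 4294967295, 4294967200, 179]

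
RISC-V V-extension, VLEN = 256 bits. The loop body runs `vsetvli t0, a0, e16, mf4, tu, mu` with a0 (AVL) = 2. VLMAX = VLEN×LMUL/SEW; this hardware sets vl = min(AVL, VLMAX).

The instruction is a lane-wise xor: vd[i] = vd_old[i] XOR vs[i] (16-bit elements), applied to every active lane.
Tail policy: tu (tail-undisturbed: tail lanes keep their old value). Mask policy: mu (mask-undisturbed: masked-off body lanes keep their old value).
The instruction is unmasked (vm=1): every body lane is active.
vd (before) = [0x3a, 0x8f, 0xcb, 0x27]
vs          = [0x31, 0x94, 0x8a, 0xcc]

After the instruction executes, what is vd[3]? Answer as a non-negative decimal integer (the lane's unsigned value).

vd[3] = 39

VLMAX = (256 × 1/4) / 16 = 4 lanes
vl = min(AVL, VLMAX) = min(2, 4) = 2
  i=0: xor(0x3a,0x31) → 11
  i=1: xor(0x8f,0x94) → 27
  i=2: tail/keep → 203
  i=3: tail/keep → 39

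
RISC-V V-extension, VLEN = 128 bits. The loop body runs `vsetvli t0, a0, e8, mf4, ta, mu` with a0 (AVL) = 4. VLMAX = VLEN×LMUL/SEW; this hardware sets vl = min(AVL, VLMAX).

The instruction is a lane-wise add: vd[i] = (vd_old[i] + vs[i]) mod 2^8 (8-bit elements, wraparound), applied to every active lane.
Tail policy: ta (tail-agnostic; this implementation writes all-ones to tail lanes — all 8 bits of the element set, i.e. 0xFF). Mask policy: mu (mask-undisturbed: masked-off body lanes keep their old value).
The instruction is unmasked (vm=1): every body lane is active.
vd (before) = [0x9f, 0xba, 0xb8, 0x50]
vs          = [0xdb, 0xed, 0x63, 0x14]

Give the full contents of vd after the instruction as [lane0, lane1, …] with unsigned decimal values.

VLMAX = (128 × 1/4) / 8 = 4 lanes
AVL=4 ≤ VLMAX=4, so vl = 4
  i=0: add(0x9f,0xdb) → 122
  i=1: add(0xba,0xed) → 167
  i=2: add(0xb8,0x63) → 27
  i=3: add(0x50,0x14) → 100

vd = [122, 167, 27, 100]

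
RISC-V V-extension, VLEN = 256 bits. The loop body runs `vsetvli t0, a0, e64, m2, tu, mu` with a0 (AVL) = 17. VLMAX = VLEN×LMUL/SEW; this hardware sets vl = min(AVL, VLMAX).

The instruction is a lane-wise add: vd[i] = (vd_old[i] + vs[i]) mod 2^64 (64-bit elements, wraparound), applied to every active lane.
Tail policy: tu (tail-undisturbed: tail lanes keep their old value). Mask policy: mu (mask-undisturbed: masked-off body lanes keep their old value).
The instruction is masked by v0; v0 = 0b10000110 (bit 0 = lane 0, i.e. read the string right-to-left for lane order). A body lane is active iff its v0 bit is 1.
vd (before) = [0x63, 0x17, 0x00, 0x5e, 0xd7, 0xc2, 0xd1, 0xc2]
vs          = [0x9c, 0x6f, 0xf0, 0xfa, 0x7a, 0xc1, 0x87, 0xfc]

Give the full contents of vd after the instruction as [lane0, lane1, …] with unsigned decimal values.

lanes per group: 256·2/64 = 8
AVL=17 > VLMAX=8, so vl = 8
lane  0: mask-off/keep ⇒ 0x63
lane  1: add(0x17,0x6f) ⇒ 0x86
lane  2: add(0x00,0xf0) ⇒ 0xf0
lane  3: mask-off/keep ⇒ 0x5e
lane  4: mask-off/keep ⇒ 0xd7
lane  5: mask-off/keep ⇒ 0xc2
lane  6: mask-off/keep ⇒ 0xd1
lane  7: add(0xc2,0xfc) ⇒ 0x1be

vd = [99, 134, 240, 94, 215, 194, 209, 446]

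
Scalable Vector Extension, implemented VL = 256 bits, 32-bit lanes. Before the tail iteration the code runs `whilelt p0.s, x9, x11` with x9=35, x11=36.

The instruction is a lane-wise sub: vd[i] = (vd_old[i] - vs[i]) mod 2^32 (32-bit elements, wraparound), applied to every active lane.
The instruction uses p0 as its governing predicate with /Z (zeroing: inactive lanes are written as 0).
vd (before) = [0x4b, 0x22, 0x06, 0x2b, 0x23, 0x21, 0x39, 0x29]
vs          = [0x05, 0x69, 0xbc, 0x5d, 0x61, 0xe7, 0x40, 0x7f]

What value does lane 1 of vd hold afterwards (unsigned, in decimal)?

256-bit reg / 32-bit elem → 8 lanes
active while 35+j < 36, i.e. j ∈ [0,1) capped at 8 ⇒ 1
  i=0: sub(0x4b,0x05) → 70
  i=1: tail/zero → 0
  i=2: tail/zero → 0
  i=3: tail/zero → 0
  i=4: tail/zero → 0
  i=5: tail/zero → 0
  i=6: tail/zero → 0
  i=7: tail/zero → 0

vd[1] = 0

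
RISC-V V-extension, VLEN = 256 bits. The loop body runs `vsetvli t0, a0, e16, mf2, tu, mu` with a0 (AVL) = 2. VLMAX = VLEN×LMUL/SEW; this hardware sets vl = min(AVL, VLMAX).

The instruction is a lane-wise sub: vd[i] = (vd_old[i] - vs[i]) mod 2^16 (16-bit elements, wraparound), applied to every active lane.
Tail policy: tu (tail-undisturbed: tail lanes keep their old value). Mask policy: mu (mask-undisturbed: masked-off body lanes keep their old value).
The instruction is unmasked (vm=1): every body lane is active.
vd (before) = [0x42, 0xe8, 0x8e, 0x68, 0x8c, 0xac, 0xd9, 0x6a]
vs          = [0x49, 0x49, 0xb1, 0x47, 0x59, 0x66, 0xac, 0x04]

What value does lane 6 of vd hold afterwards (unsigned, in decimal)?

VLMAX = VLEN×LMUL/SEW = 256×1/2/16 = 8
vl ← min(2, 8) = 2
  i=0: sub(0x42,0x49) → 65529
  i=1: sub(0xe8,0x49) → 159
  i=2: tail/keep → 142
  i=3: tail/keep → 104
  i=4: tail/keep → 140
  i=5: tail/keep → 172
  i=6: tail/keep → 217
  i=7: tail/keep → 106

vd[6] = 217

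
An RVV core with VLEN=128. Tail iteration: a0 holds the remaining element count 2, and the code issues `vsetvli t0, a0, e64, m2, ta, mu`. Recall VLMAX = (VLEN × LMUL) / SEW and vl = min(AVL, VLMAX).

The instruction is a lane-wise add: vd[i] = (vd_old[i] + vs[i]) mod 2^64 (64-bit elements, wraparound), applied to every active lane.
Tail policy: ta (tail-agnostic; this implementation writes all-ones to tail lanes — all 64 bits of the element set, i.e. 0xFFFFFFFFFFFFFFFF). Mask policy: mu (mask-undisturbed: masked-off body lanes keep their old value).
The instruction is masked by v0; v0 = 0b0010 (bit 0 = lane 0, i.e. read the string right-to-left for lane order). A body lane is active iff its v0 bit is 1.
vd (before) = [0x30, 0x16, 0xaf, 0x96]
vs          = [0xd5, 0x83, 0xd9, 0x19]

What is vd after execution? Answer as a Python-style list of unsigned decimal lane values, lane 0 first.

lanes per group: 128·2/64 = 4
vl = min(AVL, VLMAX) = min(2, 4) = 2
  i=0: mask-off/keep → 48
  i=1: add(0x16,0x83) → 153
  i=2: tail/ones → 18446744073709551615
  i=3: tail/ones → 18446744073709551615

vd = [48, 153, 18446744073709551615, 18446744073709551615]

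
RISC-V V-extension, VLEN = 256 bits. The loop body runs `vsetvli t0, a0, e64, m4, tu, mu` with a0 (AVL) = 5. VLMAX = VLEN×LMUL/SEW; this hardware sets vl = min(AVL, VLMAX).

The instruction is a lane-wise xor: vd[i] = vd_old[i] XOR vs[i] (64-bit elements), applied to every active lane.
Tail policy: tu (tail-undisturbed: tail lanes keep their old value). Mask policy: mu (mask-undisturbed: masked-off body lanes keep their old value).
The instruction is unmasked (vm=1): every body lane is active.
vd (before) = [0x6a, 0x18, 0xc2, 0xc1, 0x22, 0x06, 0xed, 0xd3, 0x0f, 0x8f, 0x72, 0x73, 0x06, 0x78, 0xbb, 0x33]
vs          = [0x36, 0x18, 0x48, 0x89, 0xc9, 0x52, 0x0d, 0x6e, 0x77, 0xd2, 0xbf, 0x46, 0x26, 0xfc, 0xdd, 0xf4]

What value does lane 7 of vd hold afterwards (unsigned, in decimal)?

VLMAX = (256 × 4) / 64 = 16 lanes
vl ← min(5, 16) = 5
[0] xor(0x6a,0x36) = 0x5c
[1] xor(0x18,0x18) = 0x00
[2] xor(0xc2,0x48) = 0x8a
[3] xor(0xc1,0x89) = 0x48
[4] xor(0x22,0xc9) = 0xeb
[5] tail/keep = 0x06
[6] tail/keep = 0xed
[7] tail/keep = 0xd3
[8] tail/keep = 0x0f
[9] tail/keep = 0x8f
[10] tail/keep = 0x72
[11] tail/keep = 0x73
[12] tail/keep = 0x06
[13] tail/keep = 0x78
[14] tail/keep = 0xbb
[15] tail/keep = 0x33

vd[7] = 211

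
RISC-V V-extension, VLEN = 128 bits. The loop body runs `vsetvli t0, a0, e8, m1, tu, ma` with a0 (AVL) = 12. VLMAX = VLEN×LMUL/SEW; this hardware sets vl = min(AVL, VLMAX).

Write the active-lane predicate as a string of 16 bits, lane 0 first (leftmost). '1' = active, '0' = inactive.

VLMAX = VLEN×LMUL/SEW = 128×1/8 = 16
vl ← min(12, 16) = 12
bits (lane 0 leftmost): 1111111111110000

predicate = 1111111111110000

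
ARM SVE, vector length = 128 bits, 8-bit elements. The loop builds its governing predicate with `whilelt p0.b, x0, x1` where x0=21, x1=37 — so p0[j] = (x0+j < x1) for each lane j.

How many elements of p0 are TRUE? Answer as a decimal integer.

128-bit reg / 8-bit elem → 16 lanes
active while 21+j < 37, i.e. j ∈ [0,16) capped at 16 ⇒ 16

vl = 16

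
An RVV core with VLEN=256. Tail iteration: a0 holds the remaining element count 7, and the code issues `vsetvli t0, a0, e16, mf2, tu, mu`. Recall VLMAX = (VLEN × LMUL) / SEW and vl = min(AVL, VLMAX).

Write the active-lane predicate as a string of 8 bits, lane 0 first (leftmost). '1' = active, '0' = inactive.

predicate = 11111110

lanes per group: 256·1/2/16 = 8
AVL=7 ≤ VLMAX=8, so vl = 7
bits (lane 0 leftmost): 11111110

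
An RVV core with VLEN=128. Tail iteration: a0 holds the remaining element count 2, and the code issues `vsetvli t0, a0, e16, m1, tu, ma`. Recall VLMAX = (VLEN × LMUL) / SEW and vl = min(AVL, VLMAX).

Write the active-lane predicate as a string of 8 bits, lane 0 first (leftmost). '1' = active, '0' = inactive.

VLMAX = (128 × 1) / 16 = 8 lanes
AVL=2 ≤ VLMAX=8, so vl = 2
bits (lane 0 leftmost): 11000000

predicate = 11000000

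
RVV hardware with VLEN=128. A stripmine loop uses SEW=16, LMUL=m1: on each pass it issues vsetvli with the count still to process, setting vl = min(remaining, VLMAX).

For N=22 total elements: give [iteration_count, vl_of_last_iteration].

[iterations, last_vl] = [3, 6]

lanes per group: 128·1/16 = 8
N=22: ⌈22/8⌉ = 3 iters; last vl = 22 − 2×8 = 6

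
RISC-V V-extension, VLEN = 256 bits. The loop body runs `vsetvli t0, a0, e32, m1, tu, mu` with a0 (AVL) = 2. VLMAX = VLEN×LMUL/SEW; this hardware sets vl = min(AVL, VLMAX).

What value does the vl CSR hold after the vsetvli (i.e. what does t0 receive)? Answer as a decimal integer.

vl = 2

VLMAX = VLEN×LMUL/SEW = 256×1/32 = 8
vl = min(AVL, VLMAX) = min(2, 8) = 2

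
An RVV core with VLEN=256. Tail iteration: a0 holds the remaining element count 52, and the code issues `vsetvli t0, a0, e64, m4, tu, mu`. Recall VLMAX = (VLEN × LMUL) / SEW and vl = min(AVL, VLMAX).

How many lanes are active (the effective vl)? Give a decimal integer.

vl = 16

VLMAX = (256 × 4) / 64 = 16 lanes
vl ← min(52, 16) = 16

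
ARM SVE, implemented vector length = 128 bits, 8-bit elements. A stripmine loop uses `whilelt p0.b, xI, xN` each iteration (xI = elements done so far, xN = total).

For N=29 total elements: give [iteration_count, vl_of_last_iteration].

[iterations, last_vl] = [2, 13]

lane count: 128 div 8 = 16
iterations = ceil(29/16) = 2; final-pass vl = 13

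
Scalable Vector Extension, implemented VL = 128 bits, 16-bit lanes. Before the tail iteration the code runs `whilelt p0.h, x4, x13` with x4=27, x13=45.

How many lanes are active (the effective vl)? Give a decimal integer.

128-bit reg / 16-bit elem → 8 lanes
active while 27+j < 45, i.e. j ∈ [0,18) capped at 8 ⇒ 8

vl = 8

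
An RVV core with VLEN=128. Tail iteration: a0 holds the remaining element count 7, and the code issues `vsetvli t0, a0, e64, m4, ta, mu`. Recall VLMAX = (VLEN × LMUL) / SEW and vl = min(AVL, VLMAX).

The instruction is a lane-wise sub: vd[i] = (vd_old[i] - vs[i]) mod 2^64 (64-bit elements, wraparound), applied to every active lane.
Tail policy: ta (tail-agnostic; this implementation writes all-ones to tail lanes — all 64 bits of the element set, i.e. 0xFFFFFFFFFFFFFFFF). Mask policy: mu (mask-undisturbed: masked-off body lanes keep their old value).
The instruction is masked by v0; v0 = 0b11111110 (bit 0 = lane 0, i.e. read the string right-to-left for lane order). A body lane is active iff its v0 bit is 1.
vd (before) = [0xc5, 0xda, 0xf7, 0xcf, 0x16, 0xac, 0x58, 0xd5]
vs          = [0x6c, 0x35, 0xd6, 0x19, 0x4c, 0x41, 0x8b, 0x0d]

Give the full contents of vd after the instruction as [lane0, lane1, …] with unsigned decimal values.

VLMAX = (128 × 4) / 64 = 8 lanes
vl = min(AVL, VLMAX) = min(7, 8) = 7
[0] mask-off/keep = 0xc5
[1] sub(0xda,0x35) = 0xa5
[2] sub(0xf7,0xd6) = 0x21
[3] sub(0xcf,0x19) = 0xb6
[4] sub(0x16,0x4c) = 0xffffffffffffffca
[5] sub(0xac,0x41) = 0x6b
[6] sub(0x58,0x8b) = 0xffffffffffffffcd
[7] tail/ones = 0xffffffffffffffff

vd = [197, 165, 33, 182, 18446744073709551562, 107, 18446744073709551565, 18446744073709551615]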